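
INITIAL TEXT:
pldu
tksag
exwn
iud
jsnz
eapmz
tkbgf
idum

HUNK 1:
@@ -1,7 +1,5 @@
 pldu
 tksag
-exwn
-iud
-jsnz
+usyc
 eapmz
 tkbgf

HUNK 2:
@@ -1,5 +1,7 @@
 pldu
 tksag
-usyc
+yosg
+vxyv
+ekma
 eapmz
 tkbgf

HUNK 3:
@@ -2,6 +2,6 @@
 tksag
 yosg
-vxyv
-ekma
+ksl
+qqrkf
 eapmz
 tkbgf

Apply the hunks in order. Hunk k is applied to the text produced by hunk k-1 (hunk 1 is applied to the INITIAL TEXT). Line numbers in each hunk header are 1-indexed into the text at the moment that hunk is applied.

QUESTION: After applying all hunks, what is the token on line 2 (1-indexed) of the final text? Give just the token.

Answer: tksag

Derivation:
Hunk 1: at line 1 remove [exwn,iud,jsnz] add [usyc] -> 6 lines: pldu tksag usyc eapmz tkbgf idum
Hunk 2: at line 1 remove [usyc] add [yosg,vxyv,ekma] -> 8 lines: pldu tksag yosg vxyv ekma eapmz tkbgf idum
Hunk 3: at line 2 remove [vxyv,ekma] add [ksl,qqrkf] -> 8 lines: pldu tksag yosg ksl qqrkf eapmz tkbgf idum
Final line 2: tksag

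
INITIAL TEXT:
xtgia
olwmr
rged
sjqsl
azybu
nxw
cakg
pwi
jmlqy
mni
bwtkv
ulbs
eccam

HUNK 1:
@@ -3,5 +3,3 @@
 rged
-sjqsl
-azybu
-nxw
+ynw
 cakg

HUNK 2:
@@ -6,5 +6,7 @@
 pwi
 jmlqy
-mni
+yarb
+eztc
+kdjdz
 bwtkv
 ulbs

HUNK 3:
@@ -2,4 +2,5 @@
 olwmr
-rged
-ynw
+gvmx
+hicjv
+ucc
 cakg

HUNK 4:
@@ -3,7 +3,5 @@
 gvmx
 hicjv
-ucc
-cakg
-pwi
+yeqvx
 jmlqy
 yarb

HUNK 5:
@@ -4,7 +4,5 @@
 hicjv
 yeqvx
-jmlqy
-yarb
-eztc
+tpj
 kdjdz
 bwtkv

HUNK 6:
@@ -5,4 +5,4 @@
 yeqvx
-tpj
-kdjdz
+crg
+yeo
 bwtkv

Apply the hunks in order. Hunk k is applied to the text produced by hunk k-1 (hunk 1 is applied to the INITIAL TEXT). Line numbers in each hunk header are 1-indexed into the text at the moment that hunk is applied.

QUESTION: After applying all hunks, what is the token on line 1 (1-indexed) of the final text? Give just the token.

Hunk 1: at line 3 remove [sjqsl,azybu,nxw] add [ynw] -> 11 lines: xtgia olwmr rged ynw cakg pwi jmlqy mni bwtkv ulbs eccam
Hunk 2: at line 6 remove [mni] add [yarb,eztc,kdjdz] -> 13 lines: xtgia olwmr rged ynw cakg pwi jmlqy yarb eztc kdjdz bwtkv ulbs eccam
Hunk 3: at line 2 remove [rged,ynw] add [gvmx,hicjv,ucc] -> 14 lines: xtgia olwmr gvmx hicjv ucc cakg pwi jmlqy yarb eztc kdjdz bwtkv ulbs eccam
Hunk 4: at line 3 remove [ucc,cakg,pwi] add [yeqvx] -> 12 lines: xtgia olwmr gvmx hicjv yeqvx jmlqy yarb eztc kdjdz bwtkv ulbs eccam
Hunk 5: at line 4 remove [jmlqy,yarb,eztc] add [tpj] -> 10 lines: xtgia olwmr gvmx hicjv yeqvx tpj kdjdz bwtkv ulbs eccam
Hunk 6: at line 5 remove [tpj,kdjdz] add [crg,yeo] -> 10 lines: xtgia olwmr gvmx hicjv yeqvx crg yeo bwtkv ulbs eccam
Final line 1: xtgia

Answer: xtgia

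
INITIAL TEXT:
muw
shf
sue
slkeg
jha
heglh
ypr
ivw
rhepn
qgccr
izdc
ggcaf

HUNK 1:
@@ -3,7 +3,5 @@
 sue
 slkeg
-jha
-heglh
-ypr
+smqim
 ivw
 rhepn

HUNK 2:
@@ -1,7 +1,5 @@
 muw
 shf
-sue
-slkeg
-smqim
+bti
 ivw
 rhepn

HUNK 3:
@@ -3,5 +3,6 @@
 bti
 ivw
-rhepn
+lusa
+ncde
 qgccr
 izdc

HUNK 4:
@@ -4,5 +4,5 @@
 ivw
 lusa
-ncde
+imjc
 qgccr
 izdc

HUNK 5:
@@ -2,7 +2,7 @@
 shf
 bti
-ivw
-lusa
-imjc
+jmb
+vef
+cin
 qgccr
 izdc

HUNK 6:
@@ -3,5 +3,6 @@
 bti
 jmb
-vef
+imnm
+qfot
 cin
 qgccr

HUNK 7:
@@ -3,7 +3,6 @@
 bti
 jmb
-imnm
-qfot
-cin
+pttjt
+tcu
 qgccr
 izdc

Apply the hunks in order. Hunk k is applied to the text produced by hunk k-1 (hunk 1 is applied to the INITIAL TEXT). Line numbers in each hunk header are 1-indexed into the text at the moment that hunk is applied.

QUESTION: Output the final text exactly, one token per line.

Answer: muw
shf
bti
jmb
pttjt
tcu
qgccr
izdc
ggcaf

Derivation:
Hunk 1: at line 3 remove [jha,heglh,ypr] add [smqim] -> 10 lines: muw shf sue slkeg smqim ivw rhepn qgccr izdc ggcaf
Hunk 2: at line 1 remove [sue,slkeg,smqim] add [bti] -> 8 lines: muw shf bti ivw rhepn qgccr izdc ggcaf
Hunk 3: at line 3 remove [rhepn] add [lusa,ncde] -> 9 lines: muw shf bti ivw lusa ncde qgccr izdc ggcaf
Hunk 4: at line 4 remove [ncde] add [imjc] -> 9 lines: muw shf bti ivw lusa imjc qgccr izdc ggcaf
Hunk 5: at line 2 remove [ivw,lusa,imjc] add [jmb,vef,cin] -> 9 lines: muw shf bti jmb vef cin qgccr izdc ggcaf
Hunk 6: at line 3 remove [vef] add [imnm,qfot] -> 10 lines: muw shf bti jmb imnm qfot cin qgccr izdc ggcaf
Hunk 7: at line 3 remove [imnm,qfot,cin] add [pttjt,tcu] -> 9 lines: muw shf bti jmb pttjt tcu qgccr izdc ggcaf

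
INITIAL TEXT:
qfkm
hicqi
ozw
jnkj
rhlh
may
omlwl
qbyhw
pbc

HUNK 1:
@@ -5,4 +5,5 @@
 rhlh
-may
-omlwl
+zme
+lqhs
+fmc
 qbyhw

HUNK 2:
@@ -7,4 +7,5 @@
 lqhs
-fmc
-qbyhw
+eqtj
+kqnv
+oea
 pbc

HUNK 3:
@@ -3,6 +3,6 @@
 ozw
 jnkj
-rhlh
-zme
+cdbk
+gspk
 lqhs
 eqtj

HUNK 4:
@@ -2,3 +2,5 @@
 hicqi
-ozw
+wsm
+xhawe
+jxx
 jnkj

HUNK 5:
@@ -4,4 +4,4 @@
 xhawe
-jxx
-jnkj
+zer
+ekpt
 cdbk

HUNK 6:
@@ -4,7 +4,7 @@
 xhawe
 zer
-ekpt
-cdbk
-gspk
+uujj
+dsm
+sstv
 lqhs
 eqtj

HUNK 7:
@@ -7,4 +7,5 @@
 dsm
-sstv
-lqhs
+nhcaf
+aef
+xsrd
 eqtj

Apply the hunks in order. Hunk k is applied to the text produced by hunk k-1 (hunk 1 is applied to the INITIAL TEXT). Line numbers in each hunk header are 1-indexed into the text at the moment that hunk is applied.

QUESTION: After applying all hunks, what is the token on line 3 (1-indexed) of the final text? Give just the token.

Answer: wsm

Derivation:
Hunk 1: at line 5 remove [may,omlwl] add [zme,lqhs,fmc] -> 10 lines: qfkm hicqi ozw jnkj rhlh zme lqhs fmc qbyhw pbc
Hunk 2: at line 7 remove [fmc,qbyhw] add [eqtj,kqnv,oea] -> 11 lines: qfkm hicqi ozw jnkj rhlh zme lqhs eqtj kqnv oea pbc
Hunk 3: at line 3 remove [rhlh,zme] add [cdbk,gspk] -> 11 lines: qfkm hicqi ozw jnkj cdbk gspk lqhs eqtj kqnv oea pbc
Hunk 4: at line 2 remove [ozw] add [wsm,xhawe,jxx] -> 13 lines: qfkm hicqi wsm xhawe jxx jnkj cdbk gspk lqhs eqtj kqnv oea pbc
Hunk 5: at line 4 remove [jxx,jnkj] add [zer,ekpt] -> 13 lines: qfkm hicqi wsm xhawe zer ekpt cdbk gspk lqhs eqtj kqnv oea pbc
Hunk 6: at line 4 remove [ekpt,cdbk,gspk] add [uujj,dsm,sstv] -> 13 lines: qfkm hicqi wsm xhawe zer uujj dsm sstv lqhs eqtj kqnv oea pbc
Hunk 7: at line 7 remove [sstv,lqhs] add [nhcaf,aef,xsrd] -> 14 lines: qfkm hicqi wsm xhawe zer uujj dsm nhcaf aef xsrd eqtj kqnv oea pbc
Final line 3: wsm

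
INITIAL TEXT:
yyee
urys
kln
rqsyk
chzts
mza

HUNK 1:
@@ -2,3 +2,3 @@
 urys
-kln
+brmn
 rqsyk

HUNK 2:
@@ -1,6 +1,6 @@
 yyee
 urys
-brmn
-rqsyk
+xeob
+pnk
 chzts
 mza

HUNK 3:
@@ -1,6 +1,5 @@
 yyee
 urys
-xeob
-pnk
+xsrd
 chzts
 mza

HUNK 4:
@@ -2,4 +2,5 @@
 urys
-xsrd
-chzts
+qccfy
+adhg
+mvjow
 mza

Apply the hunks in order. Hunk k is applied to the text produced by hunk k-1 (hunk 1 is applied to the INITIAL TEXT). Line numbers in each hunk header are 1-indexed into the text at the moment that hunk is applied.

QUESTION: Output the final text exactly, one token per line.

Hunk 1: at line 2 remove [kln] add [brmn] -> 6 lines: yyee urys brmn rqsyk chzts mza
Hunk 2: at line 1 remove [brmn,rqsyk] add [xeob,pnk] -> 6 lines: yyee urys xeob pnk chzts mza
Hunk 3: at line 1 remove [xeob,pnk] add [xsrd] -> 5 lines: yyee urys xsrd chzts mza
Hunk 4: at line 2 remove [xsrd,chzts] add [qccfy,adhg,mvjow] -> 6 lines: yyee urys qccfy adhg mvjow mza

Answer: yyee
urys
qccfy
adhg
mvjow
mza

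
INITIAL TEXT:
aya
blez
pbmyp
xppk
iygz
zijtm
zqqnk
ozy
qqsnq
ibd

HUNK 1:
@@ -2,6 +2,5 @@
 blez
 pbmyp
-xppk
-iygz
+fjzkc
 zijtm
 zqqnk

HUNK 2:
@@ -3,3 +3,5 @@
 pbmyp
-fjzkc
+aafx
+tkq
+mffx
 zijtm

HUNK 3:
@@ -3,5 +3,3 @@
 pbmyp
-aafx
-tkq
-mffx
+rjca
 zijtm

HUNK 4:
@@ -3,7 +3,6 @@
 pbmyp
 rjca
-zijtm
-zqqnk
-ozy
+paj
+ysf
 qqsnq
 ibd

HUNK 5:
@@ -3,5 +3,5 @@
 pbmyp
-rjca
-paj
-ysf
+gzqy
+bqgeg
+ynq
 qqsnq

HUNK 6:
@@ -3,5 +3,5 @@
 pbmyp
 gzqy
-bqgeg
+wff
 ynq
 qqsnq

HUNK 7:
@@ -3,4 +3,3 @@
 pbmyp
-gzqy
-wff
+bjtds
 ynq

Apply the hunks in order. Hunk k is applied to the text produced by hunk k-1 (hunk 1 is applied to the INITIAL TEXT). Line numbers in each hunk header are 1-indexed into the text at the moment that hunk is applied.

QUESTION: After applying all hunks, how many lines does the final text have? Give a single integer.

Hunk 1: at line 2 remove [xppk,iygz] add [fjzkc] -> 9 lines: aya blez pbmyp fjzkc zijtm zqqnk ozy qqsnq ibd
Hunk 2: at line 3 remove [fjzkc] add [aafx,tkq,mffx] -> 11 lines: aya blez pbmyp aafx tkq mffx zijtm zqqnk ozy qqsnq ibd
Hunk 3: at line 3 remove [aafx,tkq,mffx] add [rjca] -> 9 lines: aya blez pbmyp rjca zijtm zqqnk ozy qqsnq ibd
Hunk 4: at line 3 remove [zijtm,zqqnk,ozy] add [paj,ysf] -> 8 lines: aya blez pbmyp rjca paj ysf qqsnq ibd
Hunk 5: at line 3 remove [rjca,paj,ysf] add [gzqy,bqgeg,ynq] -> 8 lines: aya blez pbmyp gzqy bqgeg ynq qqsnq ibd
Hunk 6: at line 3 remove [bqgeg] add [wff] -> 8 lines: aya blez pbmyp gzqy wff ynq qqsnq ibd
Hunk 7: at line 3 remove [gzqy,wff] add [bjtds] -> 7 lines: aya blez pbmyp bjtds ynq qqsnq ibd
Final line count: 7

Answer: 7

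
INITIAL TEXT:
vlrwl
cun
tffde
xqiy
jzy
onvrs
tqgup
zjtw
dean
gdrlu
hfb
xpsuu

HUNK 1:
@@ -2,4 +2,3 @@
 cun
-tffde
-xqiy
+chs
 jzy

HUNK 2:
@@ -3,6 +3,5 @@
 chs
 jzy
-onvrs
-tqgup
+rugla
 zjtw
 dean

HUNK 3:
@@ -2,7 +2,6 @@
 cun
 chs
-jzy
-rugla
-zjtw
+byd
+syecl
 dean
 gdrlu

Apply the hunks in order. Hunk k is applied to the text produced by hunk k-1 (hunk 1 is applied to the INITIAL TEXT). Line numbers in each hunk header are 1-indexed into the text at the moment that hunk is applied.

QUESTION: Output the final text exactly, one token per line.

Answer: vlrwl
cun
chs
byd
syecl
dean
gdrlu
hfb
xpsuu

Derivation:
Hunk 1: at line 2 remove [tffde,xqiy] add [chs] -> 11 lines: vlrwl cun chs jzy onvrs tqgup zjtw dean gdrlu hfb xpsuu
Hunk 2: at line 3 remove [onvrs,tqgup] add [rugla] -> 10 lines: vlrwl cun chs jzy rugla zjtw dean gdrlu hfb xpsuu
Hunk 3: at line 2 remove [jzy,rugla,zjtw] add [byd,syecl] -> 9 lines: vlrwl cun chs byd syecl dean gdrlu hfb xpsuu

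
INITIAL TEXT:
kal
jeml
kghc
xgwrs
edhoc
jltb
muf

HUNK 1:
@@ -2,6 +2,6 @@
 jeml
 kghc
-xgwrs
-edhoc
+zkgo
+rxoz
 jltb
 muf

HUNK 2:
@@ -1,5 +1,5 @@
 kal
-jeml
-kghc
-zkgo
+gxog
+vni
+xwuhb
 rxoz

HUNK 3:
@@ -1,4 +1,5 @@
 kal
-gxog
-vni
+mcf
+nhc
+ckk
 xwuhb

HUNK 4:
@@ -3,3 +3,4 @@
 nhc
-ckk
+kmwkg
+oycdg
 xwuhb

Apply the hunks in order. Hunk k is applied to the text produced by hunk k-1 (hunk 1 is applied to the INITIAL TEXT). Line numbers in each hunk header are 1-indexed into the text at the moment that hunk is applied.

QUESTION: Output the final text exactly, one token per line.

Hunk 1: at line 2 remove [xgwrs,edhoc] add [zkgo,rxoz] -> 7 lines: kal jeml kghc zkgo rxoz jltb muf
Hunk 2: at line 1 remove [jeml,kghc,zkgo] add [gxog,vni,xwuhb] -> 7 lines: kal gxog vni xwuhb rxoz jltb muf
Hunk 3: at line 1 remove [gxog,vni] add [mcf,nhc,ckk] -> 8 lines: kal mcf nhc ckk xwuhb rxoz jltb muf
Hunk 4: at line 3 remove [ckk] add [kmwkg,oycdg] -> 9 lines: kal mcf nhc kmwkg oycdg xwuhb rxoz jltb muf

Answer: kal
mcf
nhc
kmwkg
oycdg
xwuhb
rxoz
jltb
muf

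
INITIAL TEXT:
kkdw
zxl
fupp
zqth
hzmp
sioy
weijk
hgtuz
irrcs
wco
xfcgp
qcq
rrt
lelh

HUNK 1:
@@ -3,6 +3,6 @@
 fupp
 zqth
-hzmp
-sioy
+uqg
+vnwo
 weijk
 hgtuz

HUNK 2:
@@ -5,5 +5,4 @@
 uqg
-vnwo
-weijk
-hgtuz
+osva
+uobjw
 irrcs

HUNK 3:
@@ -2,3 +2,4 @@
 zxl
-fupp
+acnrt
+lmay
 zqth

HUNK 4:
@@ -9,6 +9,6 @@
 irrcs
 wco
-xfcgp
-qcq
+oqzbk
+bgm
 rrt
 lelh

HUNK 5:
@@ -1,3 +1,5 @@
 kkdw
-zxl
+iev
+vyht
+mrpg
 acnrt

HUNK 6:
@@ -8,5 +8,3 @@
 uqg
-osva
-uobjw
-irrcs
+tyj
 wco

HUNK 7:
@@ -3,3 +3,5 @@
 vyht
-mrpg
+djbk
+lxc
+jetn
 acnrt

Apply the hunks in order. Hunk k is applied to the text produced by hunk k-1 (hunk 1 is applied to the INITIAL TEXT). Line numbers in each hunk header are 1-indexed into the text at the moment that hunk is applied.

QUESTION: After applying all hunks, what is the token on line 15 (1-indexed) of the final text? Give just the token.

Answer: rrt

Derivation:
Hunk 1: at line 3 remove [hzmp,sioy] add [uqg,vnwo] -> 14 lines: kkdw zxl fupp zqth uqg vnwo weijk hgtuz irrcs wco xfcgp qcq rrt lelh
Hunk 2: at line 5 remove [vnwo,weijk,hgtuz] add [osva,uobjw] -> 13 lines: kkdw zxl fupp zqth uqg osva uobjw irrcs wco xfcgp qcq rrt lelh
Hunk 3: at line 2 remove [fupp] add [acnrt,lmay] -> 14 lines: kkdw zxl acnrt lmay zqth uqg osva uobjw irrcs wco xfcgp qcq rrt lelh
Hunk 4: at line 9 remove [xfcgp,qcq] add [oqzbk,bgm] -> 14 lines: kkdw zxl acnrt lmay zqth uqg osva uobjw irrcs wco oqzbk bgm rrt lelh
Hunk 5: at line 1 remove [zxl] add [iev,vyht,mrpg] -> 16 lines: kkdw iev vyht mrpg acnrt lmay zqth uqg osva uobjw irrcs wco oqzbk bgm rrt lelh
Hunk 6: at line 8 remove [osva,uobjw,irrcs] add [tyj] -> 14 lines: kkdw iev vyht mrpg acnrt lmay zqth uqg tyj wco oqzbk bgm rrt lelh
Hunk 7: at line 3 remove [mrpg] add [djbk,lxc,jetn] -> 16 lines: kkdw iev vyht djbk lxc jetn acnrt lmay zqth uqg tyj wco oqzbk bgm rrt lelh
Final line 15: rrt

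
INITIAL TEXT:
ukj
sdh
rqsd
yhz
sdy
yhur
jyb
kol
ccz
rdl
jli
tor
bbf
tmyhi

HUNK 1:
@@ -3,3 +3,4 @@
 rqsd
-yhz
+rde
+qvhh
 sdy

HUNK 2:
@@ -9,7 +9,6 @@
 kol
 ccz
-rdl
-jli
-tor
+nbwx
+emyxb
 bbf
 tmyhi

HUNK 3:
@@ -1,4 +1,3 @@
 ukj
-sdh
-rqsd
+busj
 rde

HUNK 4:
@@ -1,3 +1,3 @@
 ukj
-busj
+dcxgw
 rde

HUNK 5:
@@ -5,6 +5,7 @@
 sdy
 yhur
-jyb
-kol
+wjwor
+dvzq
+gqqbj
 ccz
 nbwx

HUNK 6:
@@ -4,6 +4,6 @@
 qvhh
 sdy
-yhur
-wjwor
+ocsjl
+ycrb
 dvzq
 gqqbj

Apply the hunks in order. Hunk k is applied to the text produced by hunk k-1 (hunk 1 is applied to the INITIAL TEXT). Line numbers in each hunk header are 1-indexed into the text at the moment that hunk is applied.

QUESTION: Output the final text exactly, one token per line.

Answer: ukj
dcxgw
rde
qvhh
sdy
ocsjl
ycrb
dvzq
gqqbj
ccz
nbwx
emyxb
bbf
tmyhi

Derivation:
Hunk 1: at line 3 remove [yhz] add [rde,qvhh] -> 15 lines: ukj sdh rqsd rde qvhh sdy yhur jyb kol ccz rdl jli tor bbf tmyhi
Hunk 2: at line 9 remove [rdl,jli,tor] add [nbwx,emyxb] -> 14 lines: ukj sdh rqsd rde qvhh sdy yhur jyb kol ccz nbwx emyxb bbf tmyhi
Hunk 3: at line 1 remove [sdh,rqsd] add [busj] -> 13 lines: ukj busj rde qvhh sdy yhur jyb kol ccz nbwx emyxb bbf tmyhi
Hunk 4: at line 1 remove [busj] add [dcxgw] -> 13 lines: ukj dcxgw rde qvhh sdy yhur jyb kol ccz nbwx emyxb bbf tmyhi
Hunk 5: at line 5 remove [jyb,kol] add [wjwor,dvzq,gqqbj] -> 14 lines: ukj dcxgw rde qvhh sdy yhur wjwor dvzq gqqbj ccz nbwx emyxb bbf tmyhi
Hunk 6: at line 4 remove [yhur,wjwor] add [ocsjl,ycrb] -> 14 lines: ukj dcxgw rde qvhh sdy ocsjl ycrb dvzq gqqbj ccz nbwx emyxb bbf tmyhi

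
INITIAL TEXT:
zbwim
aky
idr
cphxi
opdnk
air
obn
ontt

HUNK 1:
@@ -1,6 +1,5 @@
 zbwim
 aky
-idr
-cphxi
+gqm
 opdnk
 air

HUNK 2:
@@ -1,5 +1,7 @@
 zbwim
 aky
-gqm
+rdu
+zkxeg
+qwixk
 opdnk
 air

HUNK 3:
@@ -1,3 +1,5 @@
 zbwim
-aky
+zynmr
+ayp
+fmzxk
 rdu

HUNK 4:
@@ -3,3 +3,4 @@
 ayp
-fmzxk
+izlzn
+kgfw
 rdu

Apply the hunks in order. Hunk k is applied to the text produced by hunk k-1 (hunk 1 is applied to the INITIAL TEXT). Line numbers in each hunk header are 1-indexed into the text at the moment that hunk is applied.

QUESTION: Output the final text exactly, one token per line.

Answer: zbwim
zynmr
ayp
izlzn
kgfw
rdu
zkxeg
qwixk
opdnk
air
obn
ontt

Derivation:
Hunk 1: at line 1 remove [idr,cphxi] add [gqm] -> 7 lines: zbwim aky gqm opdnk air obn ontt
Hunk 2: at line 1 remove [gqm] add [rdu,zkxeg,qwixk] -> 9 lines: zbwim aky rdu zkxeg qwixk opdnk air obn ontt
Hunk 3: at line 1 remove [aky] add [zynmr,ayp,fmzxk] -> 11 lines: zbwim zynmr ayp fmzxk rdu zkxeg qwixk opdnk air obn ontt
Hunk 4: at line 3 remove [fmzxk] add [izlzn,kgfw] -> 12 lines: zbwim zynmr ayp izlzn kgfw rdu zkxeg qwixk opdnk air obn ontt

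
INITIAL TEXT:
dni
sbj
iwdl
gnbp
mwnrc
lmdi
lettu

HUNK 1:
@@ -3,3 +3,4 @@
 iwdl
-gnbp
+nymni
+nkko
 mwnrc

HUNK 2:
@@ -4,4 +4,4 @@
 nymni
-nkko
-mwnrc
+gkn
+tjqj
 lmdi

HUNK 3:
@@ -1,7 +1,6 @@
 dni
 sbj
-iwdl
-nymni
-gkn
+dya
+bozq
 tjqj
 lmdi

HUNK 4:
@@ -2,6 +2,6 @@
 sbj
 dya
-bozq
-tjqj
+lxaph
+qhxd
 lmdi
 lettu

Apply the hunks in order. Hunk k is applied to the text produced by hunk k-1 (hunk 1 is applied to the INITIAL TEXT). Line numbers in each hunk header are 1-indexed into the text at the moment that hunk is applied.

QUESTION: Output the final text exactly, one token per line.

Answer: dni
sbj
dya
lxaph
qhxd
lmdi
lettu

Derivation:
Hunk 1: at line 3 remove [gnbp] add [nymni,nkko] -> 8 lines: dni sbj iwdl nymni nkko mwnrc lmdi lettu
Hunk 2: at line 4 remove [nkko,mwnrc] add [gkn,tjqj] -> 8 lines: dni sbj iwdl nymni gkn tjqj lmdi lettu
Hunk 3: at line 1 remove [iwdl,nymni,gkn] add [dya,bozq] -> 7 lines: dni sbj dya bozq tjqj lmdi lettu
Hunk 4: at line 2 remove [bozq,tjqj] add [lxaph,qhxd] -> 7 lines: dni sbj dya lxaph qhxd lmdi lettu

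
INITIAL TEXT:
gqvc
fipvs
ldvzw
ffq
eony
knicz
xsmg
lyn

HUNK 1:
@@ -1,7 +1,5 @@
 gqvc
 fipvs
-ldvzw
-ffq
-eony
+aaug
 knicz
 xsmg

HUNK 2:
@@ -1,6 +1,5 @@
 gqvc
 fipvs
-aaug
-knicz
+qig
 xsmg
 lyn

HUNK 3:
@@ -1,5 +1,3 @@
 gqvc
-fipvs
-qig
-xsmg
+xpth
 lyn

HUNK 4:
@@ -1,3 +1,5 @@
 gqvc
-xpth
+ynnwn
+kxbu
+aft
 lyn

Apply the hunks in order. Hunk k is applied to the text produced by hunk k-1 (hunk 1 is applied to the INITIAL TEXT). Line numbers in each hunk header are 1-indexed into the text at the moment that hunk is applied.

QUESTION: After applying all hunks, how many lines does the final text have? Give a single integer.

Hunk 1: at line 1 remove [ldvzw,ffq,eony] add [aaug] -> 6 lines: gqvc fipvs aaug knicz xsmg lyn
Hunk 2: at line 1 remove [aaug,knicz] add [qig] -> 5 lines: gqvc fipvs qig xsmg lyn
Hunk 3: at line 1 remove [fipvs,qig,xsmg] add [xpth] -> 3 lines: gqvc xpth lyn
Hunk 4: at line 1 remove [xpth] add [ynnwn,kxbu,aft] -> 5 lines: gqvc ynnwn kxbu aft lyn
Final line count: 5

Answer: 5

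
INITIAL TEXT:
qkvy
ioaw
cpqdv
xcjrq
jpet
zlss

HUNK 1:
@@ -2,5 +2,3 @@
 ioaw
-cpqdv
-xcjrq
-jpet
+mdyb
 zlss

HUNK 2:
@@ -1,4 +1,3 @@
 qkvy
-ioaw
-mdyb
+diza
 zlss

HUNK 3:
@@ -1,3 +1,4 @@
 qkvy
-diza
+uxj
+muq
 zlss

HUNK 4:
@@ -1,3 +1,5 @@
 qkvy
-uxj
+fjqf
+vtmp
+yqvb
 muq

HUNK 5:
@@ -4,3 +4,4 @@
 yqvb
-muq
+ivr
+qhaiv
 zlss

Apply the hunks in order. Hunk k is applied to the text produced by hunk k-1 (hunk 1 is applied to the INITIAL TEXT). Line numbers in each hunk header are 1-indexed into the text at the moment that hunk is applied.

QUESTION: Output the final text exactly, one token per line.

Hunk 1: at line 2 remove [cpqdv,xcjrq,jpet] add [mdyb] -> 4 lines: qkvy ioaw mdyb zlss
Hunk 2: at line 1 remove [ioaw,mdyb] add [diza] -> 3 lines: qkvy diza zlss
Hunk 3: at line 1 remove [diza] add [uxj,muq] -> 4 lines: qkvy uxj muq zlss
Hunk 4: at line 1 remove [uxj] add [fjqf,vtmp,yqvb] -> 6 lines: qkvy fjqf vtmp yqvb muq zlss
Hunk 5: at line 4 remove [muq] add [ivr,qhaiv] -> 7 lines: qkvy fjqf vtmp yqvb ivr qhaiv zlss

Answer: qkvy
fjqf
vtmp
yqvb
ivr
qhaiv
zlss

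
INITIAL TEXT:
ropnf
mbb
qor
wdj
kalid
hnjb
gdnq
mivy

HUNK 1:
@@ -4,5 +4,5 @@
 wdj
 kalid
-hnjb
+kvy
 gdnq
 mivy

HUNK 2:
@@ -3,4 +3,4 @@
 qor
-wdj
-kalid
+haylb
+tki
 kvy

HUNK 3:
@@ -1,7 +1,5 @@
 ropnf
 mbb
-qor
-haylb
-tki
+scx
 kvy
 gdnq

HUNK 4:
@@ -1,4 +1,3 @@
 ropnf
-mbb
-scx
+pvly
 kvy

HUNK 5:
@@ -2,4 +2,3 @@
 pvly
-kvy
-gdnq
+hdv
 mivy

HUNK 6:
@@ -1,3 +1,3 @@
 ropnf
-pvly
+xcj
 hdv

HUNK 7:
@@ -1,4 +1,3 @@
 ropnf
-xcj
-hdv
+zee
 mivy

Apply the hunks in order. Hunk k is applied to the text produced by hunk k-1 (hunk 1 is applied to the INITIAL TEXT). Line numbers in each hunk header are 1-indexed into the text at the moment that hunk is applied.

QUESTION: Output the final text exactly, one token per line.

Answer: ropnf
zee
mivy

Derivation:
Hunk 1: at line 4 remove [hnjb] add [kvy] -> 8 lines: ropnf mbb qor wdj kalid kvy gdnq mivy
Hunk 2: at line 3 remove [wdj,kalid] add [haylb,tki] -> 8 lines: ropnf mbb qor haylb tki kvy gdnq mivy
Hunk 3: at line 1 remove [qor,haylb,tki] add [scx] -> 6 lines: ropnf mbb scx kvy gdnq mivy
Hunk 4: at line 1 remove [mbb,scx] add [pvly] -> 5 lines: ropnf pvly kvy gdnq mivy
Hunk 5: at line 2 remove [kvy,gdnq] add [hdv] -> 4 lines: ropnf pvly hdv mivy
Hunk 6: at line 1 remove [pvly] add [xcj] -> 4 lines: ropnf xcj hdv mivy
Hunk 7: at line 1 remove [xcj,hdv] add [zee] -> 3 lines: ropnf zee mivy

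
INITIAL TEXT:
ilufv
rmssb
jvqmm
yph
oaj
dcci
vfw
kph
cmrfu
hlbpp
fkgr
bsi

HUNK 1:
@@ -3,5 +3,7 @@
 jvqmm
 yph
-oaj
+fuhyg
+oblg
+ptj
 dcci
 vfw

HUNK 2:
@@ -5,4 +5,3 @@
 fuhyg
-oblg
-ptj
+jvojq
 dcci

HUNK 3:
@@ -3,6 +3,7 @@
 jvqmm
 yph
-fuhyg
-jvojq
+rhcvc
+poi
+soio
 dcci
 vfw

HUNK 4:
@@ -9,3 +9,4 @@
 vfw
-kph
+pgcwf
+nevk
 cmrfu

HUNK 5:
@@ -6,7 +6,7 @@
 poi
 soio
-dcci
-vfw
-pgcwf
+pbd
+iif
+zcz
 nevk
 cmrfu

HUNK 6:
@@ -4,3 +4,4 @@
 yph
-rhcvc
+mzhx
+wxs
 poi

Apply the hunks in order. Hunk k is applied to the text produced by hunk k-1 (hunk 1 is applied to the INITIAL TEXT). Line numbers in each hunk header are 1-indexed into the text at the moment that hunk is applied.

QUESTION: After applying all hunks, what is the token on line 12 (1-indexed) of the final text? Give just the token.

Hunk 1: at line 3 remove [oaj] add [fuhyg,oblg,ptj] -> 14 lines: ilufv rmssb jvqmm yph fuhyg oblg ptj dcci vfw kph cmrfu hlbpp fkgr bsi
Hunk 2: at line 5 remove [oblg,ptj] add [jvojq] -> 13 lines: ilufv rmssb jvqmm yph fuhyg jvojq dcci vfw kph cmrfu hlbpp fkgr bsi
Hunk 3: at line 3 remove [fuhyg,jvojq] add [rhcvc,poi,soio] -> 14 lines: ilufv rmssb jvqmm yph rhcvc poi soio dcci vfw kph cmrfu hlbpp fkgr bsi
Hunk 4: at line 9 remove [kph] add [pgcwf,nevk] -> 15 lines: ilufv rmssb jvqmm yph rhcvc poi soio dcci vfw pgcwf nevk cmrfu hlbpp fkgr bsi
Hunk 5: at line 6 remove [dcci,vfw,pgcwf] add [pbd,iif,zcz] -> 15 lines: ilufv rmssb jvqmm yph rhcvc poi soio pbd iif zcz nevk cmrfu hlbpp fkgr bsi
Hunk 6: at line 4 remove [rhcvc] add [mzhx,wxs] -> 16 lines: ilufv rmssb jvqmm yph mzhx wxs poi soio pbd iif zcz nevk cmrfu hlbpp fkgr bsi
Final line 12: nevk

Answer: nevk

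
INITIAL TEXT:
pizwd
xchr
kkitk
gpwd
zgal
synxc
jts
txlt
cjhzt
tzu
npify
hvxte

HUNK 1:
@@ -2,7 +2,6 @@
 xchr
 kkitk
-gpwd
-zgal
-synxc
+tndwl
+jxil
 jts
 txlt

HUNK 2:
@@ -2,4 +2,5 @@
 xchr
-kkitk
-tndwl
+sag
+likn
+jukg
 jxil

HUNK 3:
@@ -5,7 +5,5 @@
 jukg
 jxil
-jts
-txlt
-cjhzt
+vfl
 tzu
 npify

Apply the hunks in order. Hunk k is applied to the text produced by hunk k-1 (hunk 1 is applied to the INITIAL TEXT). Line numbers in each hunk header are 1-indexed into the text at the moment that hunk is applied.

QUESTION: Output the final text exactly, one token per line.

Hunk 1: at line 2 remove [gpwd,zgal,synxc] add [tndwl,jxil] -> 11 lines: pizwd xchr kkitk tndwl jxil jts txlt cjhzt tzu npify hvxte
Hunk 2: at line 2 remove [kkitk,tndwl] add [sag,likn,jukg] -> 12 lines: pizwd xchr sag likn jukg jxil jts txlt cjhzt tzu npify hvxte
Hunk 3: at line 5 remove [jts,txlt,cjhzt] add [vfl] -> 10 lines: pizwd xchr sag likn jukg jxil vfl tzu npify hvxte

Answer: pizwd
xchr
sag
likn
jukg
jxil
vfl
tzu
npify
hvxte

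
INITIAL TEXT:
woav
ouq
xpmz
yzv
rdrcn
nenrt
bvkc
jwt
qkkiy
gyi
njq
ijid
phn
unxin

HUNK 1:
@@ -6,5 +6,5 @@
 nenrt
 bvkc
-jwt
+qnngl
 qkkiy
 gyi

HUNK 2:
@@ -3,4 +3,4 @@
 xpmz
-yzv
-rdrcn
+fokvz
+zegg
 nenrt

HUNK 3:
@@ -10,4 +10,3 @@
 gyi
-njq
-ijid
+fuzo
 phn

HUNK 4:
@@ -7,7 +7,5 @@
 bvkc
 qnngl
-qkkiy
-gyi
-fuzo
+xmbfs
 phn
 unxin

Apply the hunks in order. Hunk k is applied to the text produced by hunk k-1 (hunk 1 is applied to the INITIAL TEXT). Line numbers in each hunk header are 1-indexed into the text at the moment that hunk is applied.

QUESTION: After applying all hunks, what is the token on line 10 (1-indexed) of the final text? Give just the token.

Answer: phn

Derivation:
Hunk 1: at line 6 remove [jwt] add [qnngl] -> 14 lines: woav ouq xpmz yzv rdrcn nenrt bvkc qnngl qkkiy gyi njq ijid phn unxin
Hunk 2: at line 3 remove [yzv,rdrcn] add [fokvz,zegg] -> 14 lines: woav ouq xpmz fokvz zegg nenrt bvkc qnngl qkkiy gyi njq ijid phn unxin
Hunk 3: at line 10 remove [njq,ijid] add [fuzo] -> 13 lines: woav ouq xpmz fokvz zegg nenrt bvkc qnngl qkkiy gyi fuzo phn unxin
Hunk 4: at line 7 remove [qkkiy,gyi,fuzo] add [xmbfs] -> 11 lines: woav ouq xpmz fokvz zegg nenrt bvkc qnngl xmbfs phn unxin
Final line 10: phn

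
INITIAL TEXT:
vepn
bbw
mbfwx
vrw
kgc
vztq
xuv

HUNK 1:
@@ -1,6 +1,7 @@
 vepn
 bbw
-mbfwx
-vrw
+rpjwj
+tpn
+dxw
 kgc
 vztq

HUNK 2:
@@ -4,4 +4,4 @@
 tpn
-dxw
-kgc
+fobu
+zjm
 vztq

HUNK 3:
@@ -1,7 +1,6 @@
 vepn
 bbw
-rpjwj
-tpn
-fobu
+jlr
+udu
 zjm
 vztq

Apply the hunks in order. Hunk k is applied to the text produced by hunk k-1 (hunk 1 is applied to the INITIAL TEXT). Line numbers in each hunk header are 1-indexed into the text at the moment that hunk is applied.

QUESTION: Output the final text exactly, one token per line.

Answer: vepn
bbw
jlr
udu
zjm
vztq
xuv

Derivation:
Hunk 1: at line 1 remove [mbfwx,vrw] add [rpjwj,tpn,dxw] -> 8 lines: vepn bbw rpjwj tpn dxw kgc vztq xuv
Hunk 2: at line 4 remove [dxw,kgc] add [fobu,zjm] -> 8 lines: vepn bbw rpjwj tpn fobu zjm vztq xuv
Hunk 3: at line 1 remove [rpjwj,tpn,fobu] add [jlr,udu] -> 7 lines: vepn bbw jlr udu zjm vztq xuv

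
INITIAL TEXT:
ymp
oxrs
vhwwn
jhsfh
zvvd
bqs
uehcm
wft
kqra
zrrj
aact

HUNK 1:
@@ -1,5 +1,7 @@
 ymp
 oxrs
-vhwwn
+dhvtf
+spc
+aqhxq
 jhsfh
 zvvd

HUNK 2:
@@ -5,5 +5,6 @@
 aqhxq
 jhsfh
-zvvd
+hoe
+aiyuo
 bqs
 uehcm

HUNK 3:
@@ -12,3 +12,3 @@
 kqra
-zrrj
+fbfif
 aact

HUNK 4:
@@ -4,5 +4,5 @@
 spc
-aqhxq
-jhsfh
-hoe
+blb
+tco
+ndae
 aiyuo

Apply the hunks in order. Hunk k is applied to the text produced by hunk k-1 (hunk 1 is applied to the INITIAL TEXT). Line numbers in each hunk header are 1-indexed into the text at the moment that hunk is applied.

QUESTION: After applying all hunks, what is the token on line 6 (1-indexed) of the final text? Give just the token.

Answer: tco

Derivation:
Hunk 1: at line 1 remove [vhwwn] add [dhvtf,spc,aqhxq] -> 13 lines: ymp oxrs dhvtf spc aqhxq jhsfh zvvd bqs uehcm wft kqra zrrj aact
Hunk 2: at line 5 remove [zvvd] add [hoe,aiyuo] -> 14 lines: ymp oxrs dhvtf spc aqhxq jhsfh hoe aiyuo bqs uehcm wft kqra zrrj aact
Hunk 3: at line 12 remove [zrrj] add [fbfif] -> 14 lines: ymp oxrs dhvtf spc aqhxq jhsfh hoe aiyuo bqs uehcm wft kqra fbfif aact
Hunk 4: at line 4 remove [aqhxq,jhsfh,hoe] add [blb,tco,ndae] -> 14 lines: ymp oxrs dhvtf spc blb tco ndae aiyuo bqs uehcm wft kqra fbfif aact
Final line 6: tco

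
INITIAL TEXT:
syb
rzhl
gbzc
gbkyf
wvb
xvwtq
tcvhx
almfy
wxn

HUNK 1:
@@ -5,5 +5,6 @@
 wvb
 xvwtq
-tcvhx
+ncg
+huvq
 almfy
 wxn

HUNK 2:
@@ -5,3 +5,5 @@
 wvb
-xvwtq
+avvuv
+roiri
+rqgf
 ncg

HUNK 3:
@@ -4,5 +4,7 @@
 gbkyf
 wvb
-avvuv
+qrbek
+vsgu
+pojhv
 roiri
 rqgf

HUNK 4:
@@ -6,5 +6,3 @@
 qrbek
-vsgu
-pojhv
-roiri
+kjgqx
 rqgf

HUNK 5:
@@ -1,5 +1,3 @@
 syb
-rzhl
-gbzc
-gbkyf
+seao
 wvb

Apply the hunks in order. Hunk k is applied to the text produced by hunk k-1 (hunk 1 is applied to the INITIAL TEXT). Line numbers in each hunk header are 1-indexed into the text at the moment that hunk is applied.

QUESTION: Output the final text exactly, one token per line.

Hunk 1: at line 5 remove [tcvhx] add [ncg,huvq] -> 10 lines: syb rzhl gbzc gbkyf wvb xvwtq ncg huvq almfy wxn
Hunk 2: at line 5 remove [xvwtq] add [avvuv,roiri,rqgf] -> 12 lines: syb rzhl gbzc gbkyf wvb avvuv roiri rqgf ncg huvq almfy wxn
Hunk 3: at line 4 remove [avvuv] add [qrbek,vsgu,pojhv] -> 14 lines: syb rzhl gbzc gbkyf wvb qrbek vsgu pojhv roiri rqgf ncg huvq almfy wxn
Hunk 4: at line 6 remove [vsgu,pojhv,roiri] add [kjgqx] -> 12 lines: syb rzhl gbzc gbkyf wvb qrbek kjgqx rqgf ncg huvq almfy wxn
Hunk 5: at line 1 remove [rzhl,gbzc,gbkyf] add [seao] -> 10 lines: syb seao wvb qrbek kjgqx rqgf ncg huvq almfy wxn

Answer: syb
seao
wvb
qrbek
kjgqx
rqgf
ncg
huvq
almfy
wxn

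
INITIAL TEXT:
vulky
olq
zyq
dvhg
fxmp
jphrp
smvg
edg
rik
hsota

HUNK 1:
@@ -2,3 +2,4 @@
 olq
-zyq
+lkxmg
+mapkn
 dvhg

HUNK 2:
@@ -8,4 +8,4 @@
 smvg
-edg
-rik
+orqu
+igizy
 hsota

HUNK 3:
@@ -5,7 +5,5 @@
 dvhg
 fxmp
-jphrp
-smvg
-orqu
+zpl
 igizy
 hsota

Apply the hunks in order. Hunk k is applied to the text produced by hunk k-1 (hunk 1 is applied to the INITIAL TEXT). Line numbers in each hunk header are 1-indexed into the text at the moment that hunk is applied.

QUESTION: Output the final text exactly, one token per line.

Answer: vulky
olq
lkxmg
mapkn
dvhg
fxmp
zpl
igizy
hsota

Derivation:
Hunk 1: at line 2 remove [zyq] add [lkxmg,mapkn] -> 11 lines: vulky olq lkxmg mapkn dvhg fxmp jphrp smvg edg rik hsota
Hunk 2: at line 8 remove [edg,rik] add [orqu,igizy] -> 11 lines: vulky olq lkxmg mapkn dvhg fxmp jphrp smvg orqu igizy hsota
Hunk 3: at line 5 remove [jphrp,smvg,orqu] add [zpl] -> 9 lines: vulky olq lkxmg mapkn dvhg fxmp zpl igizy hsota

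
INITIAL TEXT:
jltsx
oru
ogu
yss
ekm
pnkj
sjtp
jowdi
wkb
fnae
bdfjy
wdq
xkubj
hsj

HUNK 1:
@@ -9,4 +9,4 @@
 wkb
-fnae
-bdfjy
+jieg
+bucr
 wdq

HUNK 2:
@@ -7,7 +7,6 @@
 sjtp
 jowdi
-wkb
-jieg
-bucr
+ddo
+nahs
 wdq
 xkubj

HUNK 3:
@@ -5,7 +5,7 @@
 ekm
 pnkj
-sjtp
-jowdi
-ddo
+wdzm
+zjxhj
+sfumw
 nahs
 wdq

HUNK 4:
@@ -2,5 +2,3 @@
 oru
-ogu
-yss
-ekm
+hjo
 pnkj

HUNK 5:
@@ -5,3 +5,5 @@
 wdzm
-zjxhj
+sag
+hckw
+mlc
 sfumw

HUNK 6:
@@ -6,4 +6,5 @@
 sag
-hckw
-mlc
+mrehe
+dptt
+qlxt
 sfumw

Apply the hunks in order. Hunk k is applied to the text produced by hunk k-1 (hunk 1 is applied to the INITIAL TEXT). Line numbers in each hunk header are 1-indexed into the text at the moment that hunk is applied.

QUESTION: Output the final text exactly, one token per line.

Hunk 1: at line 9 remove [fnae,bdfjy] add [jieg,bucr] -> 14 lines: jltsx oru ogu yss ekm pnkj sjtp jowdi wkb jieg bucr wdq xkubj hsj
Hunk 2: at line 7 remove [wkb,jieg,bucr] add [ddo,nahs] -> 13 lines: jltsx oru ogu yss ekm pnkj sjtp jowdi ddo nahs wdq xkubj hsj
Hunk 3: at line 5 remove [sjtp,jowdi,ddo] add [wdzm,zjxhj,sfumw] -> 13 lines: jltsx oru ogu yss ekm pnkj wdzm zjxhj sfumw nahs wdq xkubj hsj
Hunk 4: at line 2 remove [ogu,yss,ekm] add [hjo] -> 11 lines: jltsx oru hjo pnkj wdzm zjxhj sfumw nahs wdq xkubj hsj
Hunk 5: at line 5 remove [zjxhj] add [sag,hckw,mlc] -> 13 lines: jltsx oru hjo pnkj wdzm sag hckw mlc sfumw nahs wdq xkubj hsj
Hunk 6: at line 6 remove [hckw,mlc] add [mrehe,dptt,qlxt] -> 14 lines: jltsx oru hjo pnkj wdzm sag mrehe dptt qlxt sfumw nahs wdq xkubj hsj

Answer: jltsx
oru
hjo
pnkj
wdzm
sag
mrehe
dptt
qlxt
sfumw
nahs
wdq
xkubj
hsj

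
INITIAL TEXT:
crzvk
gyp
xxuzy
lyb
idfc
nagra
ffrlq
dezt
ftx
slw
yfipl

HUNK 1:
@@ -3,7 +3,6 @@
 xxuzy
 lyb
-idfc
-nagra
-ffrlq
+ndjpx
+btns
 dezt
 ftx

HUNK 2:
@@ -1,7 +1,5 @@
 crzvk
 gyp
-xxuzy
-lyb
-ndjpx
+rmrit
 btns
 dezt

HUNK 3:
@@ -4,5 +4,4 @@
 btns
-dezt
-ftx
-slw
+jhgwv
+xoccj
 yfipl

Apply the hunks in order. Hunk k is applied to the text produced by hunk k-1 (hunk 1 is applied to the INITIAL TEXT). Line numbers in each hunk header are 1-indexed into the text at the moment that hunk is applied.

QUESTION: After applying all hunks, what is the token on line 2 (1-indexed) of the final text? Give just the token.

Answer: gyp

Derivation:
Hunk 1: at line 3 remove [idfc,nagra,ffrlq] add [ndjpx,btns] -> 10 lines: crzvk gyp xxuzy lyb ndjpx btns dezt ftx slw yfipl
Hunk 2: at line 1 remove [xxuzy,lyb,ndjpx] add [rmrit] -> 8 lines: crzvk gyp rmrit btns dezt ftx slw yfipl
Hunk 3: at line 4 remove [dezt,ftx,slw] add [jhgwv,xoccj] -> 7 lines: crzvk gyp rmrit btns jhgwv xoccj yfipl
Final line 2: gyp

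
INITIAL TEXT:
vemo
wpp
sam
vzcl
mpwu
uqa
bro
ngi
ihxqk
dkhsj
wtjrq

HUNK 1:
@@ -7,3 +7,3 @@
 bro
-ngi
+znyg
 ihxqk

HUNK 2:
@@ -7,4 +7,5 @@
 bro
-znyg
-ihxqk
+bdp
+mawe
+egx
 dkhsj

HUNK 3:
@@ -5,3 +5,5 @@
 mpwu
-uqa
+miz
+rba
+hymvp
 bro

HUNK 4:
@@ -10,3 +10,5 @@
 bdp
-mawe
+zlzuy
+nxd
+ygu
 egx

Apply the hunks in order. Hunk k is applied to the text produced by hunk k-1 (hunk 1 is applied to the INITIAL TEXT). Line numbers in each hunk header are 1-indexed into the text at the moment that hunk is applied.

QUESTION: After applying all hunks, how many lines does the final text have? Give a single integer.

Answer: 16

Derivation:
Hunk 1: at line 7 remove [ngi] add [znyg] -> 11 lines: vemo wpp sam vzcl mpwu uqa bro znyg ihxqk dkhsj wtjrq
Hunk 2: at line 7 remove [znyg,ihxqk] add [bdp,mawe,egx] -> 12 lines: vemo wpp sam vzcl mpwu uqa bro bdp mawe egx dkhsj wtjrq
Hunk 3: at line 5 remove [uqa] add [miz,rba,hymvp] -> 14 lines: vemo wpp sam vzcl mpwu miz rba hymvp bro bdp mawe egx dkhsj wtjrq
Hunk 4: at line 10 remove [mawe] add [zlzuy,nxd,ygu] -> 16 lines: vemo wpp sam vzcl mpwu miz rba hymvp bro bdp zlzuy nxd ygu egx dkhsj wtjrq
Final line count: 16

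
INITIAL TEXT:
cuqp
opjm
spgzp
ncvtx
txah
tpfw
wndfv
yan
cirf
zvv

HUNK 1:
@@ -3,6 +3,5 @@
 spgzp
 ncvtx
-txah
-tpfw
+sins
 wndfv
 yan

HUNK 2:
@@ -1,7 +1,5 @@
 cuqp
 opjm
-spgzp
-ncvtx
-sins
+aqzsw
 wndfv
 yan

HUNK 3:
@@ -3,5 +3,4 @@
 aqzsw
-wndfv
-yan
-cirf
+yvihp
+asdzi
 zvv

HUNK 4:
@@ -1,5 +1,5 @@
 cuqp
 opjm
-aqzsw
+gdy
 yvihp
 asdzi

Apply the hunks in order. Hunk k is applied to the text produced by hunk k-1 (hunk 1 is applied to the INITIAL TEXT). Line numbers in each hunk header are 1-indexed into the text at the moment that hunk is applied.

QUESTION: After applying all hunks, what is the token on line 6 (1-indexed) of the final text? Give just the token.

Hunk 1: at line 3 remove [txah,tpfw] add [sins] -> 9 lines: cuqp opjm spgzp ncvtx sins wndfv yan cirf zvv
Hunk 2: at line 1 remove [spgzp,ncvtx,sins] add [aqzsw] -> 7 lines: cuqp opjm aqzsw wndfv yan cirf zvv
Hunk 3: at line 3 remove [wndfv,yan,cirf] add [yvihp,asdzi] -> 6 lines: cuqp opjm aqzsw yvihp asdzi zvv
Hunk 4: at line 1 remove [aqzsw] add [gdy] -> 6 lines: cuqp opjm gdy yvihp asdzi zvv
Final line 6: zvv

Answer: zvv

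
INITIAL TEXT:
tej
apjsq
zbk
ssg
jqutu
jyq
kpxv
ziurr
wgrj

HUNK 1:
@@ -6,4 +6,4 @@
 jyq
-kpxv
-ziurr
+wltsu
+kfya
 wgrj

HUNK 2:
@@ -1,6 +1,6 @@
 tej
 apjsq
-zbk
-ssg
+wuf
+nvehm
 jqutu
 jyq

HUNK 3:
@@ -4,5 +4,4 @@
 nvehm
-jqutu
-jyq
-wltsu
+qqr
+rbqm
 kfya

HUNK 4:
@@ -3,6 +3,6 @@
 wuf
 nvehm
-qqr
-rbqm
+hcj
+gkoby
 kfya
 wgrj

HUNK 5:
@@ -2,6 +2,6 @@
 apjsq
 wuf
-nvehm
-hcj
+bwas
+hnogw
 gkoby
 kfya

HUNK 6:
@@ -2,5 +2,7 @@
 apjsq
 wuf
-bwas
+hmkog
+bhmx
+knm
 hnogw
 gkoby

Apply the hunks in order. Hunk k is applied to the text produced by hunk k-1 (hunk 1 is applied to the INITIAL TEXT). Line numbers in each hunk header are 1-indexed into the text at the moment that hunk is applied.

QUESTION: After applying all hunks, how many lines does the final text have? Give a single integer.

Hunk 1: at line 6 remove [kpxv,ziurr] add [wltsu,kfya] -> 9 lines: tej apjsq zbk ssg jqutu jyq wltsu kfya wgrj
Hunk 2: at line 1 remove [zbk,ssg] add [wuf,nvehm] -> 9 lines: tej apjsq wuf nvehm jqutu jyq wltsu kfya wgrj
Hunk 3: at line 4 remove [jqutu,jyq,wltsu] add [qqr,rbqm] -> 8 lines: tej apjsq wuf nvehm qqr rbqm kfya wgrj
Hunk 4: at line 3 remove [qqr,rbqm] add [hcj,gkoby] -> 8 lines: tej apjsq wuf nvehm hcj gkoby kfya wgrj
Hunk 5: at line 2 remove [nvehm,hcj] add [bwas,hnogw] -> 8 lines: tej apjsq wuf bwas hnogw gkoby kfya wgrj
Hunk 6: at line 2 remove [bwas] add [hmkog,bhmx,knm] -> 10 lines: tej apjsq wuf hmkog bhmx knm hnogw gkoby kfya wgrj
Final line count: 10

Answer: 10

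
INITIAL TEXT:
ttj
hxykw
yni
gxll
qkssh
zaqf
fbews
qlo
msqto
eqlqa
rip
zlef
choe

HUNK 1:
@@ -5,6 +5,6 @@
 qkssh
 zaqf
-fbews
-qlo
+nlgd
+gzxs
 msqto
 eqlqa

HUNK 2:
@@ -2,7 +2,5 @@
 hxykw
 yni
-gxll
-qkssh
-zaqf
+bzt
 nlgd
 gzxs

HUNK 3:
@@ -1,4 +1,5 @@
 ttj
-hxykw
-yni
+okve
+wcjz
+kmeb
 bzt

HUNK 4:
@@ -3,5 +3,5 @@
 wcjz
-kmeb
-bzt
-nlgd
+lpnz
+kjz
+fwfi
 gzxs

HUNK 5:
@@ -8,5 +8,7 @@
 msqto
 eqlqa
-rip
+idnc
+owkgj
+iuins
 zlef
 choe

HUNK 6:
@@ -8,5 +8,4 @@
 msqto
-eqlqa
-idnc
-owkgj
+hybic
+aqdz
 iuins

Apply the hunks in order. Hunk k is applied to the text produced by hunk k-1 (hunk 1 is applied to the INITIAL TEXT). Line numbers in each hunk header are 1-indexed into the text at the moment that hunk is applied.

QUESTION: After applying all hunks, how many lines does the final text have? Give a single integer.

Answer: 13

Derivation:
Hunk 1: at line 5 remove [fbews,qlo] add [nlgd,gzxs] -> 13 lines: ttj hxykw yni gxll qkssh zaqf nlgd gzxs msqto eqlqa rip zlef choe
Hunk 2: at line 2 remove [gxll,qkssh,zaqf] add [bzt] -> 11 lines: ttj hxykw yni bzt nlgd gzxs msqto eqlqa rip zlef choe
Hunk 3: at line 1 remove [hxykw,yni] add [okve,wcjz,kmeb] -> 12 lines: ttj okve wcjz kmeb bzt nlgd gzxs msqto eqlqa rip zlef choe
Hunk 4: at line 3 remove [kmeb,bzt,nlgd] add [lpnz,kjz,fwfi] -> 12 lines: ttj okve wcjz lpnz kjz fwfi gzxs msqto eqlqa rip zlef choe
Hunk 5: at line 8 remove [rip] add [idnc,owkgj,iuins] -> 14 lines: ttj okve wcjz lpnz kjz fwfi gzxs msqto eqlqa idnc owkgj iuins zlef choe
Hunk 6: at line 8 remove [eqlqa,idnc,owkgj] add [hybic,aqdz] -> 13 lines: ttj okve wcjz lpnz kjz fwfi gzxs msqto hybic aqdz iuins zlef choe
Final line count: 13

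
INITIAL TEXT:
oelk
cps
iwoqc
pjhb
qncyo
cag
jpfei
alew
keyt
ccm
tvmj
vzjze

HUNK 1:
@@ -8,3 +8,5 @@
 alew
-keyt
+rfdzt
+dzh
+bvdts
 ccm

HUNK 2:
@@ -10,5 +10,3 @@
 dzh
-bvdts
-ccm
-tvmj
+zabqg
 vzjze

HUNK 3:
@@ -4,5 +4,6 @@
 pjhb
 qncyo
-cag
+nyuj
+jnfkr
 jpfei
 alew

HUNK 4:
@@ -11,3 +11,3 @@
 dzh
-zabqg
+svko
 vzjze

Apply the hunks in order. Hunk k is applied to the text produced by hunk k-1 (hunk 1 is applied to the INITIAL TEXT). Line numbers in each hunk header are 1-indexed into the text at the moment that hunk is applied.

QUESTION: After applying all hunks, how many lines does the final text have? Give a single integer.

Answer: 13

Derivation:
Hunk 1: at line 8 remove [keyt] add [rfdzt,dzh,bvdts] -> 14 lines: oelk cps iwoqc pjhb qncyo cag jpfei alew rfdzt dzh bvdts ccm tvmj vzjze
Hunk 2: at line 10 remove [bvdts,ccm,tvmj] add [zabqg] -> 12 lines: oelk cps iwoqc pjhb qncyo cag jpfei alew rfdzt dzh zabqg vzjze
Hunk 3: at line 4 remove [cag] add [nyuj,jnfkr] -> 13 lines: oelk cps iwoqc pjhb qncyo nyuj jnfkr jpfei alew rfdzt dzh zabqg vzjze
Hunk 4: at line 11 remove [zabqg] add [svko] -> 13 lines: oelk cps iwoqc pjhb qncyo nyuj jnfkr jpfei alew rfdzt dzh svko vzjze
Final line count: 13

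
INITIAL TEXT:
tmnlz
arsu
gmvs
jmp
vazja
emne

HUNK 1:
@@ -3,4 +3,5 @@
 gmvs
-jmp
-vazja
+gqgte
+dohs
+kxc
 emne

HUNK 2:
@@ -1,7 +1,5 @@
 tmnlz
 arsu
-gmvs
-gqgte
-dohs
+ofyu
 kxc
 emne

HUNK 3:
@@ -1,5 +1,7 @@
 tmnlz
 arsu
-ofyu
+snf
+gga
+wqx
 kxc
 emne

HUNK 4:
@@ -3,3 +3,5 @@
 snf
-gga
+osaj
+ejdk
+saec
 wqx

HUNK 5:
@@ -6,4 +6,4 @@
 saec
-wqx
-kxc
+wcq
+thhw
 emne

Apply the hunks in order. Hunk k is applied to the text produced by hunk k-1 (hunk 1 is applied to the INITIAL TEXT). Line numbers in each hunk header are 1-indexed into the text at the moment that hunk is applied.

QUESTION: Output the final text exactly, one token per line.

Answer: tmnlz
arsu
snf
osaj
ejdk
saec
wcq
thhw
emne

Derivation:
Hunk 1: at line 3 remove [jmp,vazja] add [gqgte,dohs,kxc] -> 7 lines: tmnlz arsu gmvs gqgte dohs kxc emne
Hunk 2: at line 1 remove [gmvs,gqgte,dohs] add [ofyu] -> 5 lines: tmnlz arsu ofyu kxc emne
Hunk 3: at line 1 remove [ofyu] add [snf,gga,wqx] -> 7 lines: tmnlz arsu snf gga wqx kxc emne
Hunk 4: at line 3 remove [gga] add [osaj,ejdk,saec] -> 9 lines: tmnlz arsu snf osaj ejdk saec wqx kxc emne
Hunk 5: at line 6 remove [wqx,kxc] add [wcq,thhw] -> 9 lines: tmnlz arsu snf osaj ejdk saec wcq thhw emne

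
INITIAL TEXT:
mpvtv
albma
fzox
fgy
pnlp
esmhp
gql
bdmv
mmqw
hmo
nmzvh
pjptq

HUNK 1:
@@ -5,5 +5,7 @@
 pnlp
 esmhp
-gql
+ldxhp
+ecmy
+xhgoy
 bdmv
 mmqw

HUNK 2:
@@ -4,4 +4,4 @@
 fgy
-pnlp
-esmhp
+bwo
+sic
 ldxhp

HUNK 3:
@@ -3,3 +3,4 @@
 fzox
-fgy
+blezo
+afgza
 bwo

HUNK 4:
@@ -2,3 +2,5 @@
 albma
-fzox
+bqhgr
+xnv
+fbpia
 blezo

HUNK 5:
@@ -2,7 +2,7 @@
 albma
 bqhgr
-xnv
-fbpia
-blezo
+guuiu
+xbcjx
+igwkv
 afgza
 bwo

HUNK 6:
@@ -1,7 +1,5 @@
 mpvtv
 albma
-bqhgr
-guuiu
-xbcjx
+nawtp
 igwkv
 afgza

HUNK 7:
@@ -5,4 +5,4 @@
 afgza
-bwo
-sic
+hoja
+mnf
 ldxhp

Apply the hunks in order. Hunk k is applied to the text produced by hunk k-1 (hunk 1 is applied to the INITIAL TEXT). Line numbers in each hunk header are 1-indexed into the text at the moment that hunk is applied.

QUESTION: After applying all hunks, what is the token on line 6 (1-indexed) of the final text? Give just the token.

Hunk 1: at line 5 remove [gql] add [ldxhp,ecmy,xhgoy] -> 14 lines: mpvtv albma fzox fgy pnlp esmhp ldxhp ecmy xhgoy bdmv mmqw hmo nmzvh pjptq
Hunk 2: at line 4 remove [pnlp,esmhp] add [bwo,sic] -> 14 lines: mpvtv albma fzox fgy bwo sic ldxhp ecmy xhgoy bdmv mmqw hmo nmzvh pjptq
Hunk 3: at line 3 remove [fgy] add [blezo,afgza] -> 15 lines: mpvtv albma fzox blezo afgza bwo sic ldxhp ecmy xhgoy bdmv mmqw hmo nmzvh pjptq
Hunk 4: at line 2 remove [fzox] add [bqhgr,xnv,fbpia] -> 17 lines: mpvtv albma bqhgr xnv fbpia blezo afgza bwo sic ldxhp ecmy xhgoy bdmv mmqw hmo nmzvh pjptq
Hunk 5: at line 2 remove [xnv,fbpia,blezo] add [guuiu,xbcjx,igwkv] -> 17 lines: mpvtv albma bqhgr guuiu xbcjx igwkv afgza bwo sic ldxhp ecmy xhgoy bdmv mmqw hmo nmzvh pjptq
Hunk 6: at line 1 remove [bqhgr,guuiu,xbcjx] add [nawtp] -> 15 lines: mpvtv albma nawtp igwkv afgza bwo sic ldxhp ecmy xhgoy bdmv mmqw hmo nmzvh pjptq
Hunk 7: at line 5 remove [bwo,sic] add [hoja,mnf] -> 15 lines: mpvtv albma nawtp igwkv afgza hoja mnf ldxhp ecmy xhgoy bdmv mmqw hmo nmzvh pjptq
Final line 6: hoja

Answer: hoja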